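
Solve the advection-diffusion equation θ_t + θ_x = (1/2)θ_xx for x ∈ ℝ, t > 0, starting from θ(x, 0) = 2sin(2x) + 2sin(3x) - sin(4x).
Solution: Moving frame: η = x - t, σ = t, θ = u(η,σ), so θ_t = u_σ - u_η and θ_xx = u_ηη.
Hence θ_t + θ_x = u_σ and the PDE becomes the heat equation u_σ = (1/2)u_ηη on η ∈ ℝ.
Initial data: u(η,0) = θ(η,0) = 2sin(2η) + 2sin(3η) - sin(4η). Each mode sin(nη) decays as exp(-n²σ/2) on ℝ, so u(η,σ) = Σ c_n exp(-n²σ/2) sin(nη) with c_2=2, c_3=2, c_4=-1: u(η,σ) = 2exp(-2σ)sin(2η) - exp(-8σ)sin(4η) + 2exp(-9σ/2)sin(3η).
Substituting back: θ(x,t) = u(x - t, t).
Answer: θ(x, t) = -2exp(-2t)sin(2t - 2x) + exp(-8t)sin(4t - 4x) - 2exp(-9t/2)sin(3t - 3x)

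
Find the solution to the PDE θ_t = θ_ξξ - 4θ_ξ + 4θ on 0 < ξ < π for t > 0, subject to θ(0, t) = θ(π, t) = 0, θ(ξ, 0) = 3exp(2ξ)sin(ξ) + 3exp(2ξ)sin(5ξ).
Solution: Substitute θ = exp(2ξ)u, i.e. u = exp(-2ξ)θ.
By the product rule, θ_ξ = exp(2ξ)(u_ξ + 2u), θ_ξξ = exp(2ξ)(u_ξξ + 4u_ξ + 4u), θ_t = exp(2ξ)u_t.
Substituting into the PDE and dividing by exp(2ξ): u_t = (u_ξξ + 4u_ξ + 4u) - 4(u_ξ + 2u) + 4u.
The lower-order terms cancel, leaving the standard heat equation u_t = u_ξξ.
Initial data for u: u(ξ,0) = exp(-2ξ)θ(ξ,0) = 3sin(ξ) + 3sin(5ξ). The boundary conditions carry over: u(0,t) = u(π,t) = 0.
Solve for u:
  Using separation of variables u = X(ξ)G(t):
  Eigenfunctions: sin(nξ), n = 1, 2, 3, ...
  General solution: u(ξ, t) = Σ c_n sin(nξ) exp(-n² t)
  Matching u(ξ,0) = 3sin(ξ) + 3sin(5ξ) term by term: c_1=3, c_5=3.
Hence u(ξ,t) = 3exp(-t)sin(ξ) + 3exp(-25t)sin(5ξ).
Transform back: θ(ξ,t) = exp(2ξ)u(ξ,t).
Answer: θ(ξ, t) = 3exp(-t)exp(2ξ)sin(ξ) + 3exp(-25t)exp(2ξ)sin(5ξ)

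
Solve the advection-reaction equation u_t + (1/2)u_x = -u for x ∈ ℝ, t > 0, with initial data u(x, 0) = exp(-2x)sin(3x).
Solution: Substitute u = exp(-2x)w, i.e. w = exp(2x)u.
By the product rule, u_x = exp(-2x)(w_x - 2w), u_t = exp(-2x)w_t.
Substituting into the PDE and dividing by exp(-2x): w_t + (1/2)(w_x - 2w) = -w.
The lower-order terms cancel, leaving the standard advection equation w_t + (1/2)w_x = 0.
Initial data for w: w(x,0) = exp(2x)u(x,0) = sin(3x).
Solve for w:
  By method of characteristics (waves move right with speed 1/2):
  Along characteristics x - (1/2)t = const, w is constant, so w(x,t) = f(x - (1/2)t) with f = w(·, 0).
Hence w(x,t) = -sin(3t/2 - 3x).
Transform back: u(x,t) = exp(-2x)w(x,t).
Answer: u(x, t) = -exp(-2x)sin(3t/2 - 3x)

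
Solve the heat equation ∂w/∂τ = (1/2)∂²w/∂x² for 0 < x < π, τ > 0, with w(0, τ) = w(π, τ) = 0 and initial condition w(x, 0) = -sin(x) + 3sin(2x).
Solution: Separating variables: w = Σ c_n exp(-n²τ/2) sin(nx). From w(x,0) = -sin(x) + 3sin(2x): c_1=-1, c_2=3.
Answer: w(x, τ) = 3exp(-2τ)sin(2x) - exp(-τ/2)sin(x)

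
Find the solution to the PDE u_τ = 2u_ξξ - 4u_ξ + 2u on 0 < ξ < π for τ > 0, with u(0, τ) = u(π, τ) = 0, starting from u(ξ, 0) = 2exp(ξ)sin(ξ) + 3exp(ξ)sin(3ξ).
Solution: Substitute u = exp(ξ)w.
Then u_ξ = exp(ξ)(w_ξ + w), u_ξξ = exp(ξ)(w_ξξ + 2w_ξ + w), u_τ = exp(ξ)w_τ; substituting and dividing by exp(ξ), the lower-order terms cancel: w_τ = 2w_ξξ (standard heat equation).
Data for w: w(ξ,0) = exp(-ξ)u(ξ,0) = 2sin(ξ) + 3sin(3ξ). The boundary conditions carry over: w(0,τ) = w(π,τ) = 0.
Separating variables: w = Σ c_n exp(-2n²τ) sin(nξ). From w(ξ,0) = 2sin(ξ) + 3sin(3ξ): c_1=2, c_3=3.
So w(ξ,τ) = 2exp(-2τ)sin(ξ) + 3exp(-18τ)sin(3ξ), and u(ξ,τ) = exp(ξ)w(ξ,τ).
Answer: u(ξ, τ) = 2exp(ξ)exp(-2τ)sin(ξ) + 3exp(ξ)exp(-18τ)sin(3ξ)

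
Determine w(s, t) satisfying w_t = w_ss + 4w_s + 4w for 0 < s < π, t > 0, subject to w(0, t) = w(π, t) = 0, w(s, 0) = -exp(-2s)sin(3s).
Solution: Substitute w = exp(-2s)u.
Then w_s = exp(-2s)(u_s - 2u), w_ss = exp(-2s)(u_ss - 4u_s + 4u), w_t = exp(-2s)u_t; substituting and dividing by exp(-2s), the lower-order terms cancel: u_t = u_ss (standard heat equation).
Data for u: u(s,0) = exp(2s)w(s,0) = -sin(3s). The boundary conditions carry over: u(0,t) = u(π,t) = 0.
Separating variables: u = Σ c_n exp(-n²t) sin(ns). From u(s,0) = -sin(3s): c_3=-1.
So u(s,t) = -exp(-9t)sin(3s), and w(s,t) = exp(-2s)u(s,t).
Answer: w(s, t) = -exp(-2s)exp(-9t)sin(3s)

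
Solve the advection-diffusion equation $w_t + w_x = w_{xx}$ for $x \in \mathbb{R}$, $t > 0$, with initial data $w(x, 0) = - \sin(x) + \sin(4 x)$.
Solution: Moving frame: $\eta = x - t$, $\sigma = t$, $w = u(\eta,\sigma)$, so $w_t = u_{\sigma} - u_{\eta}$ and $w_{xx} = u_{\eta\eta}$.
Hence $w_t + w_x = u_{\sigma}$ and the PDE becomes the heat equation $u_{\sigma} = u_{\eta\eta}$ on $\eta \in \mathbb{R}$.
Initial data: $u(\eta,0) = w(\eta,0) = - \sin(\eta) + \sin(4 \eta)$. Each mode $\sin(n\eta)$ decays as $e^{-n^2\sigma}$ on $\mathbb{R}$, so $u(\eta,\sigma) = \sum c_n e^{-n^2\sigma} \sin(n\eta)$ with $c_1=-1, c_4=1$: $u(\eta,\sigma) = - e^{-\sigma} \sin(\eta) + e^{-16 \sigma} \sin(4 \eta)$.
Substituting back: $w(x,t) = u(x - t, t)$.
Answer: $w(x, t) = e^{-t} \sin(t - x) -  e^{-16 t} \sin(4 t - 4 x)$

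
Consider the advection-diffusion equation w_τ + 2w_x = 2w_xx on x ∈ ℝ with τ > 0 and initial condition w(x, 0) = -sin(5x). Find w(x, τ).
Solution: Change to a moving frame: let η = x - 2τ, σ = τ and write w(x,τ) = u(η,σ).
By the chain rule w_τ = u_σ - 2u_η, w_x = u_η, w_xx = u_ηη.
Then w_τ + 2w_x = u_σ: the advection term cancels and the PDE becomes the heat equation u_σ = 2u_ηη on η ∈ ℝ.
Initial data: u(η,0) = w(η,0) = -sin(5η).
On η ∈ ℝ each mode satisfies (sin(nη))″ = -n² sin(nη), so exp(-2n²σ) sin(nη) solves the heat equation; by superposition u(η,σ) = Σ c_n exp(-2n²σ) sin(nη).
Reading off the coefficients: c_5=-1, so u(η,σ) = -exp(-50σ)sin(5η).
Substituting back η = x - 2τ, σ = τ: w(x,τ) = u(x - 2τ, τ).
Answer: w(x, τ) = -exp(-50τ)sin(5x - 10τ)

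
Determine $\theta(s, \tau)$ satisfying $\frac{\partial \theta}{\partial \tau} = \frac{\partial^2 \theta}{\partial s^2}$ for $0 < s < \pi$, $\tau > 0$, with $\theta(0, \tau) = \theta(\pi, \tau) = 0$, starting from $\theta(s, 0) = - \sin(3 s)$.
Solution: Separating variables: $\theta = \sum c_n e^{-n^2\tau} \sin(ns)$. From $\theta(s,0) = - \sin(3 s)$: $c_3=-1$.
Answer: $\theta(s, \tau) = - e^{-9 \tau} \sin(3 s)$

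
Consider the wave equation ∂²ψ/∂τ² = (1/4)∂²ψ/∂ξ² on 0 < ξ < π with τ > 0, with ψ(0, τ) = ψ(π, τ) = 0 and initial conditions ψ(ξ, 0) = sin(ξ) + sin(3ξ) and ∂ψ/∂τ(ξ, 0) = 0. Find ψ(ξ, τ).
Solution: Using separation of variables ψ = X(ξ)T(τ):
Eigenfunctions: sin(nξ), n = 1, 2, 3, ...
General solution: ψ(ξ, τ) = Σ [A_n cos(n τ/2) + B_n sin(n τ/2)] sin(nξ)
From ψ(ξ,0) = sin(ξ) + sin(3ξ): A_1=1, A_3=1. From ψ_τ(ξ,0) = 0: all B_n = 0.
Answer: ψ(ξ, τ) = sin(ξ)cos(τ/2) + sin(3ξ)cos(3τ/2)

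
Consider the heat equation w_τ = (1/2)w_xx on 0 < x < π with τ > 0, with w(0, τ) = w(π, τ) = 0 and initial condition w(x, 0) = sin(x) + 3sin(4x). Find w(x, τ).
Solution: Using separation of variables w = X(x)T(τ):
Eigenfunctions: sin(nx), n = 1, 2, 3, ...
General solution: w(x, τ) = Σ c_n sin(nx) exp(-n² τ/2)
Matching w(x,0) = sin(x) + 3sin(4x) term by term: c_1=1, c_4=3.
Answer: w(x, τ) = 3exp(-8τ)sin(4x) + exp(-τ/2)sin(x)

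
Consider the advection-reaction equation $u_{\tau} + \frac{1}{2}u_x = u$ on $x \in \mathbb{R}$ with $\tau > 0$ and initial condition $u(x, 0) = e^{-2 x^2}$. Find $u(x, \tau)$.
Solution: Substitute $u = e^{\tau}w$.
Then $u_{\tau} = e^{\tau}(w_{\tau} + w)$, $u_x = e^{\tau}w_x$; substituting and dividing by $e^{\tau}$, the lower-order terms cancel: $w_{\tau} + \frac{1}{2}w_x = 0$ (standard advection equation).
Data for $w$: $w(x,0) = u(x,0) = e^{-2 x^2}$.
By characteristics ($dx/d\tau = 1/2$), $w(x,\tau) = f(x - \frac{1}{2}\tau)$ with $f = w( \cdot , 0)$.
So $w(x,\tau) = e^{-2 (x - \tau/2)^2}$, and $u(x,\tau) = e^{\tau}w(x,\tau)$.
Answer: $u(x, \tau) = e^{\tau} e^{-2 (-\tau/2 + x)^2}$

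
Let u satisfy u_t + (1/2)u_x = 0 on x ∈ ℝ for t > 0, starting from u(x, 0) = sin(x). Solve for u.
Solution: By characteristics (dx/dt = 1/2), u(x,t) = f(x - (1/2)t) with f = u(·, 0).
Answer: u(x, t) = -sin(t/2 - x)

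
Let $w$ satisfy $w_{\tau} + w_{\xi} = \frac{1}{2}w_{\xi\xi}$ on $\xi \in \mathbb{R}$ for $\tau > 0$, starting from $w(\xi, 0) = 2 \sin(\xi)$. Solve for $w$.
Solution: Moving frame: $\eta = \xi - \tau$, $\sigma = \tau$, $w = u(\eta,\sigma)$, so $w_{\tau} = u_{\sigma} - u_{\eta}$ and $w_{\xi\xi} = u_{\eta\eta}$.
Hence $w_{\tau} + w_{\xi} = u_{\sigma}$ and the PDE becomes the heat equation $u_{\sigma} = \frac{1}{2}u_{\eta\eta}$ on $\eta \in \mathbb{R}$.
Initial data: $u(\eta,0) = w(\eta,0) = 2 \sin(\eta)$. Each mode $\sin(n\eta)$ decays as $e^{-n^2\sigma/2}$ on $\mathbb{R}$, so $u(\eta,\sigma) = \sum c_n e^{-n^2\sigma/2} \sin(n\eta)$ with $c_1=2$: $u(\eta,\sigma) = 2 e^{-\sigma/2} \sin(\eta)$.
Substituting back: $w(\xi,\tau) = u(\xi - \tau, \tau)$.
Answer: $w(\xi, \tau) = -2 e^{-\tau/2} \sin(\tau - \xi)$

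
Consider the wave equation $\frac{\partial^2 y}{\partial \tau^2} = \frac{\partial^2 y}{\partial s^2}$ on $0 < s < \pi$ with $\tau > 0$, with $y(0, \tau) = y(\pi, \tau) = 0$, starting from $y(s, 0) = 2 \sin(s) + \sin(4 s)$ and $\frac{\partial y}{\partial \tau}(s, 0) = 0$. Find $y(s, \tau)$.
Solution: Using separation of variables $y = X(s)T(\tau)$:
Eigenfunctions: $\sin(ns)$, $n = 1, 2, 3, \ldots$
General solution: $y(s, \tau) = \sum [A_n \cos(n \tau) + B_n \sin(n \tau)] \sin(ns)$
From $y(s,0) = 2 \sin(s) + \sin(4 s)$: $A_1=2, A_4=1$. From $y_{\tau}(s,0) = 0$: all $B_n = 0$.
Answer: $y(s, \tau) = 2 \sin(s) \cos(\tau) + \sin(4 s) \cos(4 \tau)$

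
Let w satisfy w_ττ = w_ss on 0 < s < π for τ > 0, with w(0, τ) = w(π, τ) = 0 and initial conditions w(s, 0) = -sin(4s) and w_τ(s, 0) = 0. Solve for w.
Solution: Using separation of variables w = X(s)T(τ):
Eigenfunctions: sin(ns), n = 1, 2, 3, ...
General solution: w(s, τ) = Σ [A_n cos(n τ) + B_n sin(n τ)] sin(ns)
From w(s,0) = -sin(4s): A_4=-1. From w_τ(s,0) = 0: all B_n = 0.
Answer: w(s, τ) = -sin(4s)cos(4τ)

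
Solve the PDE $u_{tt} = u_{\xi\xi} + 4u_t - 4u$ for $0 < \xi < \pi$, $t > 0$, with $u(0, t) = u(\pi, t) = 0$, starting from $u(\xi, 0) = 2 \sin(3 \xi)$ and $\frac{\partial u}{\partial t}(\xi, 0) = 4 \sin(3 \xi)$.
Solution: Substitute $u = e^{2t}w$, i.e. $w = e^{-2t}u$.
By the product rule, $u_t = e^{2t}(w_t + 2w)$, $u_{tt} = e^{2t}(w_{tt} + 4w_t + 4w)$, $u_{\xi\xi} = e^{2t}w_{\xi\xi}$.
Substituting into the PDE and dividing by $e^{2t}$: $w_{tt} + 4w_t + 4w = w_{\xi\xi} + 4(w_t + 2w) - 4w$.
The lower-order terms cancel, leaving the standard wave equation $w_{tt} = w_{\xi\xi}$.
Initial data for $w$: $w(\xi,0) = u(\xi,0) = 2 \sin(3 \xi)$; $w_t(\xi,0) = u_t(\xi,0) - 2u(\xi,0) = 0$. The boundary conditions carry over: $w(0,t) = w(\pi,t) = 0$.
Solve for $w$:
  Using separation of variables $w = X(\xi)T(t)$:
  Eigenfunctions: $\sin(n\xi)$, $n = 1, 2, 3, \ldots$
  General solution: $w(\xi, t) = \sum [A_n \cos(n t) + B_n \sin(n t)] \sin(n\xi)$
  From $w(\xi,0) = 2 \sin(3 \xi)$: $A_3=2$. From $w_t(\xi,0) = 0$: all $B_n = 0$.
Hence $w(\xi,t) = 2 \sin(3 \xi) \cos(3 t)$.
Transform back: $u(\xi,t) = e^{2t}w(\xi,t)$.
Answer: $u(\xi, t) = 2 e^{2 t} \sin(3 \xi) \cos(3 t)$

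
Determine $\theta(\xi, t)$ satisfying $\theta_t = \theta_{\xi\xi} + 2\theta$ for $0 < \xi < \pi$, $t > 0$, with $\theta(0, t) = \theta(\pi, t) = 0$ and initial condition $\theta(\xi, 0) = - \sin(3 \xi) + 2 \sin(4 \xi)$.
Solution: Substitute $\theta = e^{2t}u$, i.e. $u = e^{-2t}\theta$.
By the product rule, $\theta_t = e^{2t}(u_t + 2u)$, $\theta_{\xi\xi} = e^{2t}u_{\xi\xi}$.
Substituting into the PDE and dividing by $e^{2t}$: $u_t + 2u = u_{\xi\xi} + 2u$.
The lower-order terms cancel, leaving the standard heat equation $u_t = u_{\xi\xi}$.
Initial data for $u$: $u(\xi,0) = \theta(\xi,0) = - \sin(3 \xi) + 2 \sin(4 \xi)$. The boundary conditions carry over: $u(0,t) = u(\pi,t) = 0$.
Solve for $u$:
  Using separation of variables $u = X(\xi)G(t)$:
  Eigenfunctions: $\sin(n\xi)$, $n = 1, 2, 3, \ldots$
  General solution: $u(\xi, t) = \sum c_n \sin(n\xi) e^{-n^2 t}$
  Matching $u(\xi,0) = - \sin(3 \xi) + 2 \sin(4 \xi)$ term by term: $c_3=-1, c_4=2$.
Hence $u(\xi,t) = - e^{-9 t} \sin(3 \xi) + 2 e^{-16 t} \sin(4 \xi)$.
Transform back: $\theta(\xi,t) = e^{2t}u(\xi,t)$.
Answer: $\theta(\xi, t) = - e^{-7 t} \sin(3 \xi) + 2 e^{-14 t} \sin(4 \xi)$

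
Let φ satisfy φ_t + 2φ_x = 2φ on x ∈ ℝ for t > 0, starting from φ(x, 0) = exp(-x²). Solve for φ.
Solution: Substitute φ = exp(2t)u, i.e. u = exp(-2t)φ.
By the product rule, φ_t = exp(2t)(u_t + 2u), φ_x = exp(2t)u_x.
Substituting into the PDE and dividing by exp(2t): u_t + 2u + 2u_x = 2u.
The lower-order terms cancel, leaving the standard advection equation u_t + 2u_x = 0.
Initial data for u: u(x,0) = φ(x,0) = exp(-x²).
Solve for u:
  By method of characteristics (waves move right with speed 2):
  Along characteristics x - 2t = const, u is constant, so u(x,t) = f(x - 2t) with f = u(·, 0).
Hence u(x,t) = exp(-(-2t + x)²).
Transform back: φ(x,t) = exp(2t)u(x,t).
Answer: φ(x, t) = exp(2t)exp(-(-2t + x)²)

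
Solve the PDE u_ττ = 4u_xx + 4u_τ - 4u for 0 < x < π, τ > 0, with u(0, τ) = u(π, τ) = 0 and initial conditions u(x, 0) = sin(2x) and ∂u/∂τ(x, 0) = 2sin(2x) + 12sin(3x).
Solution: Substitute u = exp(2τ)w.
Then u_τ = exp(2τ)(w_τ + 2w), u_ττ = exp(2τ)(w_ττ + 4w_τ + 4w), u_xx = exp(2τ)w_xx; substituting and dividing by exp(2τ), the lower-order terms cancel: w_ττ = 4w_xx (standard wave equation).
Data for w: w(x,0) = u(x,0) = sin(2x); w_τ(x,0) = u_τ(x,0) - 2u(x,0) = 12sin(3x). The boundary conditions carry over: w(0,τ) = w(π,τ) = 0.
Separating variables: w = Σ [A_n cos(ω_n τ) + B_n sin(ω_n τ)] sin(nx), ω_n = 2n. From ICs (B_n = velocity coefficient / ω_n): A_2=1, B_3=2.
So w(x,τ) = sin(2x)cos(4τ) + 2sin(3x)sin(6τ), and u(x,τ) = exp(2τ)w(x,τ).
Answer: u(x, τ) = exp(2τ)sin(2x)cos(4τ) + 2exp(2τ)sin(3x)sin(6τ)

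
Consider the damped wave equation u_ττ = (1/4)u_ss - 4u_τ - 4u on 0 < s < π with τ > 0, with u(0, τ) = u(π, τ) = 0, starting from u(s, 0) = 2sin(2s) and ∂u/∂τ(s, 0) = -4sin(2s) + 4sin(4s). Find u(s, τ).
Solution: Substitute u = exp(-2τ)w, i.e. w = exp(2τ)u.
By the product rule, u_τ = exp(-2τ)(w_τ - 2w), u_ττ = exp(-2τ)(w_ττ - 4w_τ + 4w), u_ss = exp(-2τ)w_ss.
Substituting into the PDE and dividing by exp(-2τ): w_ττ - 4w_τ + 4w = (1/4)w_ss - 4(w_τ - 2w) - 4w.
The lower-order terms cancel, leaving the standard wave equation w_ττ = (1/4)w_ss.
Initial data for w: w(s,0) = u(s,0) = 2sin(2s); w_τ(s,0) = u_τ(s,0) + 2u(s,0) = 4sin(4s). The boundary conditions carry over: w(0,τ) = w(π,τ) = 0.
Solve for w:
  Using separation of variables w = X(s)T(τ):
  Eigenfunctions: sin(ns), n = 1, 2, 3, ...
  General solution: w(s, τ) = Σ [A_n cos(n τ/2) + B_n sin(n τ/2)] sin(ns)
  From w(s,0) = 2sin(2s): A_2=2. From w_τ(s,0) = 4sin(4s), using w_τ(s,0) = Σ ω_n B_n sin(ns) with ω_n = n/2: B_4 = 4/2 = 2.
Hence w(s,τ) = 2sin(2s)cos(τ) + 2sin(4s)sin(2τ).
Transform back: u(s,τ) = exp(-2τ)w(s,τ).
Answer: u(s, τ) = 2exp(-2τ)sin(2s)cos(τ) + 2exp(-2τ)sin(4s)sin(2τ)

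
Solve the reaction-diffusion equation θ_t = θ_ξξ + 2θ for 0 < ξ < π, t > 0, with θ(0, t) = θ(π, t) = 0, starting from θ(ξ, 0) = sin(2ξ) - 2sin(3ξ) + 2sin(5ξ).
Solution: Substitute θ = exp(2t)u.
Then θ_t = exp(2t)(u_t + 2u), θ_ξξ = exp(2t)u_ξξ; substituting and dividing by exp(2t), the lower-order terms cancel: u_t = u_ξξ (standard heat equation).
Data for u: u(ξ,0) = θ(ξ,0) = sin(2ξ) - 2sin(3ξ) + 2sin(5ξ). The boundary conditions carry over: u(0,t) = u(π,t) = 0.
Separating variables: u = Σ c_n exp(-n²t) sin(nξ). From u(ξ,0) = sin(2ξ) - 2sin(3ξ) + 2sin(5ξ): c_2=1, c_3=-2, c_5=2.
So u(ξ,t) = exp(-4t)sin(2ξ) - 2exp(-9t)sin(3ξ) + 2exp(-25t)sin(5ξ), and θ(ξ,t) = exp(2t)u(ξ,t).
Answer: θ(ξ, t) = exp(-2t)sin(2ξ) - 2exp(-7t)sin(3ξ) + 2exp(-23t)sin(5ξ)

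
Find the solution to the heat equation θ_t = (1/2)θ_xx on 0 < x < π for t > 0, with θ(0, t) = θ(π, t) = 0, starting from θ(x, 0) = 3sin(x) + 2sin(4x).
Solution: Separating variables: θ = Σ c_n exp(-n²t/2) sin(nx). From θ(x,0) = 3sin(x) + 2sin(4x): c_1=3, c_4=2.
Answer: θ(x, t) = 2exp(-8t)sin(4x) + 3exp(-t/2)sin(x)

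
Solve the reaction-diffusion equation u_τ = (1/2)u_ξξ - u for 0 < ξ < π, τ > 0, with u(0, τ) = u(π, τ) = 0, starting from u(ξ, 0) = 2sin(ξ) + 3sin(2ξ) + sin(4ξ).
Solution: Substitute u = exp(-τ)w, i.e. w = exp(τ)u.
By the product rule, u_τ = exp(-τ)(w_τ - w), u_ξξ = exp(-τ)w_ξξ.
Substituting into the PDE and dividing by exp(-τ): w_τ - w = (1/2)w_ξξ - w.
The lower-order terms cancel, leaving the standard heat equation w_τ = (1/2)w_ξξ.
Initial data for w: w(ξ,0) = u(ξ,0) = 2sin(ξ) + 3sin(2ξ) + sin(4ξ). The boundary conditions carry over: w(0,τ) = w(π,τ) = 0.
Solve for w:
  Using separation of variables w = X(ξ)T(τ):
  Eigenfunctions: sin(nξ), n = 1, 2, 3, ...
  General solution: w(ξ, τ) = Σ c_n sin(nξ) exp(-n² τ/2)
  Matching w(ξ,0) = 2sin(ξ) + 3sin(2ξ) + sin(4ξ) term by term: c_1=2, c_2=3, c_4=1.
Hence w(ξ,τ) = 3exp(-2τ)sin(2ξ) + exp(-8τ)sin(4ξ) + 2exp(-τ/2)sin(ξ).
Transform back: u(ξ,τ) = exp(-τ)w(ξ,τ).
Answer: u(ξ, τ) = 3exp(-3τ)sin(2ξ) + exp(-9τ)sin(4ξ) + 2exp(-3τ/2)sin(ξ)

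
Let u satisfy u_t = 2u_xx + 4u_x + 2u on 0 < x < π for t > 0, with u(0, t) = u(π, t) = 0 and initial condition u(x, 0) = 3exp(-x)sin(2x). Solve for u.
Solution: Substitute u = exp(-x)w.
Then u_x = exp(-x)(w_x - w), u_xx = exp(-x)(w_xx - 2w_x + w), u_t = exp(-x)w_t; substituting and dividing by exp(-x), the lower-order terms cancel: w_t = 2w_xx (standard heat equation).
Data for w: w(x,0) = exp(x)u(x,0) = 3sin(2x). The boundary conditions carry over: w(0,t) = w(π,t) = 0.
Separating variables: w = Σ c_n exp(-2n²t) sin(nx). From w(x,0) = 3sin(2x): c_2=3.
So w(x,t) = 3exp(-8t)sin(2x), and u(x,t) = exp(-x)w(x,t).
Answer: u(x, t) = 3exp(-8t)exp(-x)sin(2x)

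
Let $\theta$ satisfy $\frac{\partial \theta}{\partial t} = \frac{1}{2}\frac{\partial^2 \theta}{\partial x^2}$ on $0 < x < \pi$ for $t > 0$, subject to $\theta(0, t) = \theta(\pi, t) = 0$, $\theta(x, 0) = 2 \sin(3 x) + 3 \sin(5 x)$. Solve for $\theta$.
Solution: Using separation of variables $\theta = X(x)G(t)$:
Eigenfunctions: $\sin(nx)$, $n = 1, 2, 3, \ldots$
General solution: $\theta(x, t) = \sum c_n \sin(nx) e^{-n^2 t/2}$
Matching $\theta(x,0) = 2 \sin(3 x) + 3 \sin(5 x)$ term by term: $c_3=2, c_5=3$.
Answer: $\theta(x, t) = 2 e^{-9 t/2} \sin(3 x) + 3 e^{-25 t/2} \sin(5 x)$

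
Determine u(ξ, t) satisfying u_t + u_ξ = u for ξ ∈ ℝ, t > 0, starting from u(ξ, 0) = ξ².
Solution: Substitute u = exp(t)w.
Then u_t = exp(t)(w_t + w), u_ξ = exp(t)w_ξ; substituting and dividing by exp(t), the lower-order terms cancel: w_t + w_ξ = 0 (standard advection equation).
Data for w: w(ξ,0) = u(ξ,0) = ξ².
By characteristics (dξ/dt = 1), w(ξ,t) = f(ξ - t) with f = w(·, 0).
So w(ξ,t) = t² - 2tξ + ξ², and u(ξ,t) = exp(t)w(ξ,t).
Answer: u(ξ, t) = t²exp(t) - 2tξexp(t) + ξ²exp(t)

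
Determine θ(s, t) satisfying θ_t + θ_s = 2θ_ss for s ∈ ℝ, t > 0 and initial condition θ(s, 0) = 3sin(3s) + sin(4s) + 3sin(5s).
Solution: Change to a moving frame: let η = s - t, σ = t and write θ(s,t) = u(η,σ).
By the chain rule θ_t = u_σ - u_η, θ_s = u_η, θ_ss = u_ηη.
Then θ_t + θ_s = u_σ: the advection term cancels and the PDE becomes the heat equation u_σ = 2u_ηη on η ∈ ℝ.
Initial data: u(η,0) = θ(η,0) = 3sin(3η) + sin(4η) + 3sin(5η).
On η ∈ ℝ each mode satisfies (sin(nη))″ = -n² sin(nη), so exp(-2n²σ) sin(nη) solves the heat equation; by superposition u(η,σ) = Σ c_n exp(-2n²σ) sin(nη).
Reading off the coefficients: c_3=3, c_4=1, c_5=3, so u(η,σ) = 3exp(-18σ)sin(3η) + exp(-32σ)sin(4η) + 3exp(-50σ)sin(5η).
Substituting back η = s - t, σ = t: θ(s,t) = u(s - t, t).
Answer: θ(s, t) = 3exp(-18t)sin(3s - 3t) + exp(-32t)sin(4s - 4t) + 3exp(-50t)sin(5s - 5t)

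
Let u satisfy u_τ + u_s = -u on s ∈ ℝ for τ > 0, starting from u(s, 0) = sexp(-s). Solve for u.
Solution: Substitute u = exp(-s)w.
Then u_s = exp(-s)(w_s - w), u_τ = exp(-s)w_τ; substituting and dividing by exp(-s), the lower-order terms cancel: w_τ + w_s = 0 (standard advection equation).
Data for w: w(s,0) = exp(s)u(s,0) = s.
By characteristics (ds/dτ = 1), w(s,τ) = f(s - τ) with f = w(·, 0).
So w(s,τ) = s - τ, and u(s,τ) = exp(-s)w(s,τ).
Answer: u(s, τ) = sexp(-s) - τexp(-s)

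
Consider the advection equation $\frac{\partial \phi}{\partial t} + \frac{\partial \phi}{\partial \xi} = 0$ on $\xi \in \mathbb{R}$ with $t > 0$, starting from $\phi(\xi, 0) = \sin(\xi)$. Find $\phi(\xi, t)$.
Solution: By characteristics ($d\xi/dt = 1$), $\phi(\xi,t) = f(\xi - t)$ with $f = \phi( \cdot , 0)$.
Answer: $\phi(\xi, t) = \sin(\xi - t)$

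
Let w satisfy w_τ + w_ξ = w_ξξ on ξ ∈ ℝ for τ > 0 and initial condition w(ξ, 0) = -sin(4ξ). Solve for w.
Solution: Moving frame: η = ξ - τ, σ = τ, w = u(η,σ), so w_τ = u_σ - u_η and w_ξξ = u_ηη.
Hence w_τ + w_ξ = u_σ and the PDE becomes the heat equation u_σ = u_ηη on η ∈ ℝ.
Initial data: u(η,0) = w(η,0) = -sin(4η). Each mode sin(nη) decays as exp(-n²σ) on ℝ, so u(η,σ) = Σ c_n exp(-n²σ) sin(nη) with c_4=-1: u(η,σ) = -exp(-16σ)sin(4η).
Substituting back: w(ξ,τ) = u(ξ - τ, τ).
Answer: w(ξ, τ) = -exp(-16τ)sin(4ξ - 4τ)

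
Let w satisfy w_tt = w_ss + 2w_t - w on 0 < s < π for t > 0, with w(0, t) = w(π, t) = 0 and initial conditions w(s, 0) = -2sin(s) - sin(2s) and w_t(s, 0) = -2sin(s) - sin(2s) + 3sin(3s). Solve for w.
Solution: Substitute w = exp(t)u, i.e. u = exp(-t)w.
By the product rule, w_t = exp(t)(u_t + u), w_tt = exp(t)(u_tt + 2u_t + u), w_ss = exp(t)u_ss.
Substituting into the PDE and dividing by exp(t): u_tt + 2u_t + u = u_ss + 2(u_t + u) - u.
The lower-order terms cancel, leaving the standard wave equation u_tt = u_ss.
Initial data for u: u(s,0) = w(s,0) = -2sin(s) - sin(2s); u_t(s,0) = w_t(s,0) - w(s,0) = 3sin(3s). The boundary conditions carry over: u(0,t) = u(π,t) = 0.
Solve for u:
  Using separation of variables u = X(s)T(t):
  Eigenfunctions: sin(ns), n = 1, 2, 3, ...
  General solution: u(s, t) = Σ [A_n cos(n t) + B_n sin(n t)] sin(ns)
  From u(s,0) = -2sin(s) - sin(2s): A_1=-2, A_2=-1. From u_t(s,0) = 3sin(3s), using u_t(s,0) = Σ ω_n B_n sin(ns) with ω_n = n: B_3 = 3/3 = 1.
Hence u(s,t) = -2sin(s)cos(t) - sin(2s)cos(2t) + sin(3s)sin(3t).
Transform back: w(s,t) = exp(t)u(s,t).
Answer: w(s, t) = -2exp(t)sin(s)cos(t) - exp(t)sin(2s)cos(2t) + exp(t)sin(3s)sin(3t)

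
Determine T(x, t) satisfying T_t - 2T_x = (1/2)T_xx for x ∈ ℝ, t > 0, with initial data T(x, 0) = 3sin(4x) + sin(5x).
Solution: Moving frame: η = x + 2t, σ = t, T = u(η,σ), so T_t = u_σ + 2u_η and T_xx = u_ηη.
Hence T_t - 2T_x = u_σ and the PDE becomes the heat equation u_σ = (1/2)u_ηη on η ∈ ℝ.
Initial data: u(η,0) = T(η,0) = 3sin(4η) + sin(5η). Each mode sin(nη) decays as exp(-n²σ/2) on ℝ, so u(η,σ) = Σ c_n exp(-n²σ/2) sin(nη) with c_4=3, c_5=1: u(η,σ) = 3exp(-8σ)sin(4η) + exp(-25σ/2)sin(5η).
Substituting back: T(x,t) = u(x + 2t, t).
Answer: T(x, t) = 3exp(-8t)sin(8t + 4x) + exp(-25t/2)sin(10t + 5x)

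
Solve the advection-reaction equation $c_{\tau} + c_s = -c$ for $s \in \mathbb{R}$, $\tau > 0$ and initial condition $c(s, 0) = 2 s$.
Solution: Substitute $c = e^{-\tau}u$, i.e. $u = e^{\tau}c$.
By the product rule, $c_{\tau} = e^{-\tau}(u_{\tau} - u)$, $c_s = e^{-\tau}u_s$.
Substituting into the PDE and dividing by $e^{-\tau}$: $u_{\tau} - u + u_s = -u$.
The lower-order terms cancel, leaving the standard advection equation $u_{\tau} + u_s = 0$.
Initial data for $u$: $u(s,0) = c(s,0) = 2 s$.
Solve for $u$:
  By method of characteristics (waves move right with speed 1):
  Along characteristics $s - \tau =$ const, $u$ is constant, so $u(s,\tau) = f(s - \tau)$ with $f = u( \cdot , 0)$.
Hence $u(s,\tau) = 2 s - 2 \tau$.
Transform back: $c(s,\tau) = e^{-\tau}u(s,\tau)$.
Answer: $c(s, \tau) = -2 \tau e^{-\tau} + 2 s e^{-\tau}$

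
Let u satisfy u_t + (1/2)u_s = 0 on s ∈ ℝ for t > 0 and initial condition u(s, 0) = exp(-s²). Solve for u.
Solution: By characteristics (ds/dt = 1/2), u(s,t) = f(s - (1/2)t) with f = u(·, 0).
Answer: u(s, t) = exp(-(s - t/2)²)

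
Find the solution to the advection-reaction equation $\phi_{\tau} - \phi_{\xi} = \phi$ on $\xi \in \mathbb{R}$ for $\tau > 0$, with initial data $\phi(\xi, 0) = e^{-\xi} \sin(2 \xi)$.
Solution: Substitute $\phi = e^{-\xi}u$.
Then $\phi_{\xi} = e^{-\xi}(u_{\xi} - u)$, $\phi_{\tau} = e^{-\xi}u_{\tau}$; substituting and dividing by $e^{-\xi}$, the lower-order terms cancel: $u_{\tau} - u_{\xi} = 0$ (standard advection equation).
Data for $u$: $u(\xi,0) = e^{\xi}\phi(\xi,0) = \sin(2 \xi)$.
By characteristics ($d\xi/d\tau = -1$), $u(\xi,\tau) = f(\xi + \tau)$ with $f = u( \cdot , 0)$.
So $u(\xi,\tau) = \sin(2 \xi + 2 \tau)$, and $\phi(\xi,\tau) = e^{-\xi}u(\xi,\tau)$.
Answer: $\phi(\xi, \tau) = e^{-\xi} \sin(2 \tau + 2 \xi)$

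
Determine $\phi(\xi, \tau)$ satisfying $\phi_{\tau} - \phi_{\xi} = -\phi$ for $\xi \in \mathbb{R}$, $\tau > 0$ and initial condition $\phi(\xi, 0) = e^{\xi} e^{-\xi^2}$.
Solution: Substitute $\phi = e^{\xi}u$.
Then $\phi_{\xi} = e^{\xi}(u_{\xi} + u)$, $\phi_{\tau} = e^{\xi}u_{\tau}$; substituting and dividing by $e^{\xi}$, the lower-order terms cancel: $u_{\tau} - u_{\xi} = 0$ (standard advection equation).
Data for $u$: $u(\xi,0) = e^{-\xi}\phi(\xi,0) = e^{-\xi^2}$.
By characteristics ($d\xi/d\tau = -1$), $u(\xi,\tau) = f(\xi + \tau)$ with $f = u( \cdot , 0)$.
So $u(\xi,\tau) = e^{-(\xi + \tau)^2}$, and $\phi(\xi,\tau) = e^{\xi}u(\xi,\tau)$.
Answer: $\phi(\xi, \tau) = e^{\xi} e^{-(\tau + \xi)^2}$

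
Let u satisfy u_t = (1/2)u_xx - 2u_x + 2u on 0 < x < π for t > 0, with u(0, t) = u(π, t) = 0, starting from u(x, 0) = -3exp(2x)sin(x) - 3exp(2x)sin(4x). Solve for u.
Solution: Substitute u = exp(2x)w, i.e. w = exp(-2x)u.
By the product rule, u_x = exp(2x)(w_x + 2w), u_xx = exp(2x)(w_xx + 4w_x + 4w), u_t = exp(2x)w_t.
Substituting into the PDE and dividing by exp(2x): w_t = (1/2)(w_xx + 4w_x + 4w) - 2(w_x + 2w) + 2w.
The lower-order terms cancel, leaving the standard heat equation w_t = (1/2)w_xx.
Initial data for w: w(x,0) = exp(-2x)u(x,0) = -3sin(x) - 3sin(4x). The boundary conditions carry over: w(0,t) = w(π,t) = 0.
Solve for w:
  Using separation of variables w = X(x)T(t):
  Eigenfunctions: sin(nx), n = 1, 2, 3, ...
  General solution: w(x, t) = Σ c_n sin(nx) exp(-n² t/2)
  Matching w(x,0) = -3sin(x) - 3sin(4x) term by term: c_1=-3, c_4=-3.
Hence w(x,t) = -3exp(-8t)sin(4x) - 3exp(-t/2)sin(x).
Transform back: u(x,t) = exp(2x)w(x,t).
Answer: u(x, t) = -3exp(-8t)exp(2x)sin(4x) - 3exp(-t/2)exp(2x)sin(x)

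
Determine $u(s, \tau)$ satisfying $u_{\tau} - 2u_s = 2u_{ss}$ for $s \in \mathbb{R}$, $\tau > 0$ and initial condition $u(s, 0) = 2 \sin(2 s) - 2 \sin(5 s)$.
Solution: Moving frame: $\eta = s + 2\tau$, $\sigma = \tau$, $u = w(\eta,\sigma)$, so $u_{\tau} = w_{\sigma} + 2w_{\eta}$ and $u_{ss} = w_{\eta\eta}$.
Hence $u_{\tau} - 2u_s = w_{\sigma}$ and the PDE becomes the heat equation $w_{\sigma} = 2w_{\eta\eta}$ on $\eta \in \mathbb{R}$.
Initial data: $w(\eta,0) = u(\eta,0) = 2 \sin(2 \eta) - 2 \sin(5 \eta)$. Each mode $\sin(n\eta)$ decays as $e^{-2n^2\sigma}$ on $\mathbb{R}$, so $w(\eta,\sigma) = \sum c_n e^{-2n^2\sigma} \sin(n\eta)$ with $c_2=2, c_5=-2$: $w(\eta,\sigma) = 2 e^{-8 \sigma} \sin(2 \eta) - 2 e^{-50 \sigma} \sin(5 \eta)$.
Substituting back: $u(s,\tau) = w(s + 2\tau, \tau)$.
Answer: $u(s, \tau) = 2 e^{-8 \tau} \sin(4 \tau + 2 s) - 2 e^{-50 \tau} \sin(10 \tau + 5 s)$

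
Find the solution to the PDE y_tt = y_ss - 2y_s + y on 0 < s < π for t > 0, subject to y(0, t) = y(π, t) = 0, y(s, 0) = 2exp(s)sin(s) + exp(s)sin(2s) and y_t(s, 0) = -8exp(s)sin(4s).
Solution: Substitute y = exp(s)u.
Then y_s = exp(s)(u_s + u), y_ss = exp(s)(u_ss + 2u_s + u), y_tt = exp(s)u_tt; substituting and dividing by exp(s), the lower-order terms cancel: u_tt = u_ss (standard wave equation).
Data for u: u(s,0) = exp(-s)y(s,0) = 2sin(s) + sin(2s); u_t(s,0) = exp(-s)y_t(s,0) = -8sin(4s). The boundary conditions carry over: u(0,t) = u(π,t) = 0.
Separating variables: u = Σ [A_n cos(ω_n t) + B_n sin(ω_n t)] sin(ns), ω_n = n. From ICs (B_n = velocity coefficient / ω_n): A_1=2, A_2=1, B_4=-2.
So u(s,t) = 2sin(s)cos(t) + sin(2s)cos(2t) - 2sin(4s)sin(4t), and y(s,t) = exp(s)u(s,t).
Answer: y(s, t) = 2exp(s)sin(s)cos(t) + exp(s)sin(2s)cos(2t) - 2exp(s)sin(4s)sin(4t)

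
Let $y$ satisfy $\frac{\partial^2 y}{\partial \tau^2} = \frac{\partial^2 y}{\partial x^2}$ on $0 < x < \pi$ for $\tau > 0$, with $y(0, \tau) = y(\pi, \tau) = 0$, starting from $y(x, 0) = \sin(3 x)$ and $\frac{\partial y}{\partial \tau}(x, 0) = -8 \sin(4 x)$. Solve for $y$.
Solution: Using separation of variables $y = X(x)T(\tau)$:
Eigenfunctions: $\sin(nx)$, $n = 1, 2, 3, \ldots$
General solution: $y(x, \tau) = \sum [A_n \cos(n \tau) + B_n \sin(n \tau)] \sin(nx)$
From $y(x,0) = \sin(3 x)$: $A_3=1$. From $y_{\tau}(x,0) = -8 \sin(4 x)$, using $y_{\tau}(x,0) = \sum \omega_n B_n \sin(nx)$ with $\omega_n = n$: $B_4 = (-8)/4 = -2$.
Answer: $y(x, \tau) = -2 \sin(4 \tau) \sin(4 x) + \sin(3 x) \cos(3 \tau)$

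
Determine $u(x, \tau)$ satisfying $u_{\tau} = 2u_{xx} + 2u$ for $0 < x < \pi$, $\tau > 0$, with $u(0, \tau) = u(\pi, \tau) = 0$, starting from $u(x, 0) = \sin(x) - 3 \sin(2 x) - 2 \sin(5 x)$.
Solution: Substitute $u = e^{2\tau}w$.
Then $u_{\tau} = e^{2\tau}(w_{\tau} + 2w)$, $u_{xx} = e^{2\tau}w_{xx}$; substituting and dividing by $e^{2\tau}$, the lower-order terms cancel: $w_{\tau} = 2w_{xx}$ (standard heat equation).
Data for $w$: $w(x,0) = u(x,0) = \sin(x) - 3 \sin(2 x) - 2 \sin(5 x)$. The boundary conditions carry over: $w(0,\tau) = w(\pi,\tau) = 0$.
Separating variables: $w = \sum c_n e^{-2n^2\tau} \sin(nx)$. From $w(x,0) = \sin(x) - 3 \sin(2 x) - 2 \sin(5 x)$: $c_1=1, c_2=-3, c_5=-2$.
So $w(x,\tau) = e^{-2 \tau} \sin(x) - 3 e^{-8 \tau} \sin(2 x) - 2 e^{-50 \tau} \sin(5 x)$, and $u(x,\tau) = e^{2\tau}w(x,\tau)$.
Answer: $u(x, \tau) = \sin(x) - 3 e^{-6 \tau} \sin(2 x) - 2 e^{-48 \tau} \sin(5 x)$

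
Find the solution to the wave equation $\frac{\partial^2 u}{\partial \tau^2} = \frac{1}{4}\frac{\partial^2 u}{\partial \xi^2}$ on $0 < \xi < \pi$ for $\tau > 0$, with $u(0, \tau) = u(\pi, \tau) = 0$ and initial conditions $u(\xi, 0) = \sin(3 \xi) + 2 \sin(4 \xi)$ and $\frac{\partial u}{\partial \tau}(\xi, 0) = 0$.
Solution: Using separation of variables $u = X(\xi)T(\tau)$:
Eigenfunctions: $\sin(n\xi)$, $n = 1, 2, 3, \ldots$
General solution: $u(\xi, \tau) = \sum [A_n \cos(n \tau/2) + B_n \sin(n \tau/2)] \sin(n\xi)$
From $u(\xi,0) = \sin(3 \xi) + 2 \sin(4 \xi)$: $A_3=1, A_4=2$. From $u_{\tau}(\xi,0) = 0$: all $B_n = 0$.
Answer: $u(\xi, \tau) = \sin(3 \xi) \cos(3 \tau/2) + 2 \sin(4 \xi) \cos(2 \tau)$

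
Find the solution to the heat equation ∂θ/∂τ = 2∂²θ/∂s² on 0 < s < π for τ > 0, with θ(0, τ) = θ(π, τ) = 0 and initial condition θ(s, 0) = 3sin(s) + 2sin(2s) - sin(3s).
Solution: Separating variables: θ = Σ c_n exp(-2n²τ) sin(ns). From θ(s,0) = 3sin(s) + 2sin(2s) - sin(3s): c_1=3, c_2=2, c_3=-1.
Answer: θ(s, τ) = 3exp(-2τ)sin(s) + 2exp(-8τ)sin(2s) - exp(-18τ)sin(3s)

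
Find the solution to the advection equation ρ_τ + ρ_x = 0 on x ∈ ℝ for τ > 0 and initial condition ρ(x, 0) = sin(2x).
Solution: By characteristics (dx/dτ = 1), ρ(x,τ) = f(x - τ) with f = ρ(·, 0).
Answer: ρ(x, τ) = sin(2x - 2τ)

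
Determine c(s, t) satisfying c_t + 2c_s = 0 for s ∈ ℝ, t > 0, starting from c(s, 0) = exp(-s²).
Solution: By method of characteristics (waves move right with speed 2):
Along characteristics s - 2t = const, c is constant, so c(s,t) = f(s - 2t) with f = c(·, 0).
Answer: c(s, t) = exp(-(s - 2t)²)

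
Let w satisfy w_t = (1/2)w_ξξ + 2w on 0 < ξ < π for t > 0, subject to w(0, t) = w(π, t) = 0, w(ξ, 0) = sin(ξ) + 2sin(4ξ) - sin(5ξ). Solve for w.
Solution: Substitute w = exp(2t)u.
Then w_t = exp(2t)(u_t + 2u), w_ξξ = exp(2t)u_ξξ; substituting and dividing by exp(2t), the lower-order terms cancel: u_t = (1/2)u_ξξ (standard heat equation).
Data for u: u(ξ,0) = w(ξ,0) = sin(ξ) + 2sin(4ξ) - sin(5ξ). The boundary conditions carry over: u(0,t) = u(π,t) = 0.
Separating variables: u = Σ c_n exp(-n²t/2) sin(nξ). From u(ξ,0) = sin(ξ) + 2sin(4ξ) - sin(5ξ): c_1=1, c_4=2, c_5=-1.
So u(ξ,t) = 2exp(-8t)sin(4ξ) + exp(-t/2)sin(ξ) - exp(-25t/2)sin(5ξ), and w(ξ,t) = exp(2t)u(ξ,t).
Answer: w(ξ, t) = exp(3t/2)sin(ξ) + 2exp(-6t)sin(4ξ) - exp(-21t/2)sin(5ξ)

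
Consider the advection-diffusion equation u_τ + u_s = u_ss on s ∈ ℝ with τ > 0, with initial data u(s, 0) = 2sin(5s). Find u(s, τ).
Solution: Moving frame: η = s - τ, σ = τ, u = w(η,σ), so u_τ = w_σ - w_η and u_ss = w_ηη.
Hence u_τ + u_s = w_σ and the PDE becomes the heat equation w_σ = w_ηη on η ∈ ℝ.
Initial data: w(η,0) = u(η,0) = 2sin(5η). Each mode sin(nη) decays as exp(-n²σ) on ℝ, so w(η,σ) = Σ c_n exp(-n²σ) sin(nη) with c_5=2: w(η,σ) = 2exp(-25σ)sin(5η).
Substituting back: u(s,τ) = w(s - τ, τ).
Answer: u(s, τ) = 2exp(-25τ)sin(5s - 5τ)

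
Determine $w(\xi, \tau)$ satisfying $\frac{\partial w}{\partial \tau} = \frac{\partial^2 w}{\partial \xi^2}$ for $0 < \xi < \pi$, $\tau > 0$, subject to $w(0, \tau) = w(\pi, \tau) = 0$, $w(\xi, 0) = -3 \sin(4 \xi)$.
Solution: Separating variables: $w = \sum c_n e^{-n^2\tau} \sin(n\xi)$. From $w(\xi,0) = -3 \sin(4 \xi)$: $c_4=-3$.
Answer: $w(\xi, \tau) = -3 e^{-16 \tau} \sin(4 \xi)$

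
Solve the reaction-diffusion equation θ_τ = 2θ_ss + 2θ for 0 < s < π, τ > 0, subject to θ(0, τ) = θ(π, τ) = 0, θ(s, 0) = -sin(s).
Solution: Substitute θ = exp(2τ)u, i.e. u = exp(-2τ)θ.
By the product rule, θ_τ = exp(2τ)(u_τ + 2u), θ_ss = exp(2τ)u_ss.
Substituting into the PDE and dividing by exp(2τ): u_τ + 2u = 2u_ss + 2u.
The lower-order terms cancel, leaving the standard heat equation u_τ = 2u_ss.
Initial data for u: u(s,0) = θ(s,0) = -sin(s). The boundary conditions carry over: u(0,τ) = u(π,τ) = 0.
Solve for u:
  Using separation of variables u = X(s)G(τ):
  Eigenfunctions: sin(ns), n = 1, 2, 3, ...
  General solution: u(s, τ) = Σ c_n sin(ns) exp(-2n² τ)
  Matching u(s,0) = -sin(s) term by term: c_1=-1.
Hence u(s,τ) = -exp(-2τ)sin(s).
Transform back: θ(s,τ) = exp(2τ)u(s,τ).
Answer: θ(s, τ) = -sin(s)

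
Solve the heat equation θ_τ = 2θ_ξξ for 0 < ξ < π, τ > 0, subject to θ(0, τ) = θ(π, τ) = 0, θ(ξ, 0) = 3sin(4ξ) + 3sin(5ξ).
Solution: Separating variables: θ = Σ c_n exp(-2n²τ) sin(nξ). From θ(ξ,0) = 3sin(4ξ) + 3sin(5ξ): c_4=3, c_5=3.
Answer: θ(ξ, τ) = 3exp(-32τ)sin(4ξ) + 3exp(-50τ)sin(5ξ)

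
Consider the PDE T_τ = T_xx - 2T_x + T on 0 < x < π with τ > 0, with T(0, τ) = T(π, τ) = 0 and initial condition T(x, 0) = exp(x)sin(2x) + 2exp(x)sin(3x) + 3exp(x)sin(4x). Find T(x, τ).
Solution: Substitute T = exp(x)u, i.e. u = exp(-x)T.
By the product rule, T_x = exp(x)(u_x + u), T_xx = exp(x)(u_xx + 2u_x + u), T_τ = exp(x)u_τ.
Substituting into the PDE and dividing by exp(x): u_τ = (u_xx + 2u_x + u) - 2(u_x + u) + u.
The lower-order terms cancel, leaving the standard heat equation u_τ = u_xx.
Initial data for u: u(x,0) = exp(-x)T(x,0) = sin(2x) + 2sin(3x) + 3sin(4x). The boundary conditions carry over: u(0,τ) = u(π,τ) = 0.
Solve for u:
  Using separation of variables u = X(x)G(τ):
  Eigenfunctions: sin(nx), n = 1, 2, 3, ...
  General solution: u(x, τ) = Σ c_n sin(nx) exp(-n² τ)
  Matching u(x,0) = sin(2x) + 2sin(3x) + 3sin(4x) term by term: c_2=1, c_3=2, c_4=3.
Hence u(x,τ) = exp(-4τ)sin(2x) + 2exp(-9τ)sin(3x) + 3exp(-16τ)sin(4x).
Transform back: T(x,τ) = exp(x)u(x,τ).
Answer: T(x, τ) = exp(x)exp(-4τ)sin(2x) + 2exp(x)exp(-9τ)sin(3x) + 3exp(x)exp(-16τ)sin(4x)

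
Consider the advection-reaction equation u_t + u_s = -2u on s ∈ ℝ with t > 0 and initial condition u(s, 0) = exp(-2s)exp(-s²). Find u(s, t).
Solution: Substitute u = exp(-2s)w, i.e. w = exp(2s)u.
By the product rule, u_s = exp(-2s)(w_s - 2w), u_t = exp(-2s)w_t.
Substituting into the PDE and dividing by exp(-2s): w_t + (w_s - 2w) = -2w.
The lower-order terms cancel, leaving the standard advection equation w_t + w_s = 0.
Initial data for w: w(s,0) = exp(2s)u(s,0) = exp(-s²).
Solve for w:
  By method of characteristics (waves move right with speed 1):
  Along characteristics s - t = const, w is constant, so w(s,t) = f(s - t) with f = w(·, 0).
Hence w(s,t) = exp(-(s - t)²).
Transform back: u(s,t) = exp(-2s)w(s,t).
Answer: u(s, t) = exp(-2s)exp(-(s - t)²)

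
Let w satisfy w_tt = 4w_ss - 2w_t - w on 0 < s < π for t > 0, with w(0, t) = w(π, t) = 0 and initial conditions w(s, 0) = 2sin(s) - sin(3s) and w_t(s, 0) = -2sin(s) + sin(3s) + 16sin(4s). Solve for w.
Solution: Substitute w = exp(-t)u, i.e. u = exp(t)w.
By the product rule, w_t = exp(-t)(u_t - u), w_tt = exp(-t)(u_tt - 2u_t + u), w_ss = exp(-t)u_ss.
Substituting into the PDE and dividing by exp(-t): u_tt - 2u_t + u = 4u_ss - 2(u_t - u) - u.
The lower-order terms cancel, leaving the standard wave equation u_tt = 4u_ss.
Initial data for u: u(s,0) = w(s,0) = 2sin(s) - sin(3s); u_t(s,0) = w_t(s,0) + w(s,0) = 16sin(4s). The boundary conditions carry over: u(0,t) = u(π,t) = 0.
Solve for u:
  Using separation of variables u = X(s)T(t):
  Eigenfunctions: sin(ns), n = 1, 2, 3, ...
  General solution: u(s, t) = Σ [A_n cos(2n t) + B_n sin(2n t)] sin(ns)
  From u(s,0) = 2sin(s) - sin(3s): A_1=2, A_3=-1. From u_t(s,0) = 16sin(4s), using u_t(s,0) = Σ ω_n B_n sin(ns) with ω_n = 2n: B_4 = 16/8 = 2.
Hence u(s,t) = 2sin(s)cos(2t) - sin(3s)cos(6t) + 2sin(4s)sin(8t).
Transform back: w(s,t) = exp(-t)u(s,t).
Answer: w(s, t) = 2exp(-t)sin(s)cos(2t) - exp(-t)sin(3s)cos(6t) + 2exp(-t)sin(4s)sin(8t)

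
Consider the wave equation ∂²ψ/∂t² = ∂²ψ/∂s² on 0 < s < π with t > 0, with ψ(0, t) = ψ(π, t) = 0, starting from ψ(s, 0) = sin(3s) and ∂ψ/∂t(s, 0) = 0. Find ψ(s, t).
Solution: Using separation of variables ψ = X(s)T(t):
Eigenfunctions: sin(ns), n = 1, 2, 3, ...
General solution: ψ(s, t) = Σ [A_n cos(n t) + B_n sin(n t)] sin(ns)
From ψ(s,0) = sin(3s): A_3=1. From ψ_t(s,0) = 0: all B_n = 0.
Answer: ψ(s, t) = sin(3s)cos(3t)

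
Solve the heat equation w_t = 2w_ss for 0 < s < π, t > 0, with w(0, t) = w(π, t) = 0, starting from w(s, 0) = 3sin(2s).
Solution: Separating variables: w = Σ c_n exp(-2n²t) sin(ns). From w(s,0) = 3sin(2s): c_2=3.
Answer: w(s, t) = 3exp(-8t)sin(2s)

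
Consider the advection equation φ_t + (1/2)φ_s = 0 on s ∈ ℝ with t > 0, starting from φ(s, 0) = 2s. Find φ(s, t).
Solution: By method of characteristics (waves move right with speed 1/2):
Along characteristics s - (1/2)t = const, φ is constant, so φ(s,t) = f(s - (1/2)t) with f = φ(·, 0).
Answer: φ(s, t) = 2s - t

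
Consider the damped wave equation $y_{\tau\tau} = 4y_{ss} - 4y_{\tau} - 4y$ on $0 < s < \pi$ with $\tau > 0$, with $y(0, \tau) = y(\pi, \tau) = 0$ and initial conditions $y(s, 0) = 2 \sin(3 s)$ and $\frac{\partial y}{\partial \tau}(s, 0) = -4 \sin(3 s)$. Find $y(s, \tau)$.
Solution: Substitute $y = e^{-2\tau}u$, i.e. $u = e^{2\tau}y$.
By the product rule, $y_{\tau} = e^{-2\tau}(u_{\tau} - 2u)$, $y_{\tau\tau} = e^{-2\tau}(u_{\tau\tau} - 4u_{\tau} + 4u)$, $y_{ss} = e^{-2\tau}u_{ss}$.
Substituting into the PDE and dividing by $e^{-2\tau}$: $u_{\tau\tau} - 4u_{\tau} + 4u = 4u_{ss} - 4(u_{\tau} - 2u) - 4u$.
The lower-order terms cancel, leaving the standard wave equation $u_{\tau\tau} = 4u_{ss}$.
Initial data for $u$: $u(s,0) = y(s,0) = 2 \sin(3 s)$; $u_{\tau}(s,0) = y_{\tau}(s,0) + 2y(s,0) = 0$. The boundary conditions carry over: $u(0,\tau) = u(\pi,\tau) = 0$.
Solve for $u$:
  Using separation of variables $u = X(s)T(\tau)$:
  Eigenfunctions: $\sin(ns)$, $n = 1, 2, 3, \ldots$
  General solution: $u(s, \tau) = \sum [A_n \cos(2n \tau) + B_n \sin(2n \tau)] \sin(ns)$
  From $u(s,0) = 2 \sin(3 s)$: $A_3=2$. From $u_{\tau}(s,0) = 0$: all $B_n = 0$.
Hence $u(s,\tau) = 2 \sin(3 s) \cos(6 \tau)$.
Transform back: $y(s,\tau) = e^{-2\tau}u(s,\tau)$.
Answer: $y(s, \tau) = 2 e^{-2 \tau} \sin(3 s) \cos(6 \tau)$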